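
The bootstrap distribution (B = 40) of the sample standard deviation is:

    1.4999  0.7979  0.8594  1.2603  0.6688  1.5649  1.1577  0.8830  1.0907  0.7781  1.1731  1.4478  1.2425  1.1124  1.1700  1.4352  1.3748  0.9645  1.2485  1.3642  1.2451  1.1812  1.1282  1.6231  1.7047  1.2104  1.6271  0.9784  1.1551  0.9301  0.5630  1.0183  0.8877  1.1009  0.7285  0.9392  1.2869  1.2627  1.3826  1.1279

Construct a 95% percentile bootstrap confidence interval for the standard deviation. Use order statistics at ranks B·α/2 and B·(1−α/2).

Sorted replicates: 0.5630, 0.6688, 0.7285, 0.7781, 0.7979, 0.8594, 0.8830, 0.8877, 0.9301, 0.9392, 0.9645, 0.9784, 1.0183, 1.0907, 1.1009, 1.1124, 1.1279, 1.1282, 1.1551, 1.1577, 1.1700, 1.1731, 1.1812, 1.2104, 1.2425, 1.2451, 1.2485, 1.2603, 1.2627, 1.2869, 1.3642, 1.3748, 1.3826, 1.4352, 1.4478, 1.4999, 1.5649, 1.6231, 1.6271, 1.7047
α = 0.05; lower rank = 40 × 0.025 = 1; upper rank = 40 × 0.975 = 39.
The 1st smallest replicate is 0.5630; the 39th is 1.6271.

(0.5630, 1.6271)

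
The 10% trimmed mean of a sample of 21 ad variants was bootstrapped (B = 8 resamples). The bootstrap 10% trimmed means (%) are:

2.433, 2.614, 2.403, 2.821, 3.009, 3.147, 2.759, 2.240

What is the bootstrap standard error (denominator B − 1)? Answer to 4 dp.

SE* = 0.3135

Bootstrap SE is the standard deviation of the 8 replicate 10% trimmed means.
Mean of replicates: (2.433 + 2.614 + 2.403 + 2.821 + 3.009 + 3.147 + 2.759 + 2.240) / 8 = 21.42600 / 8 = 2.67825
Sum of squared deviations: (−0.24525)² + (−0.06425)² + (−0.27525)² + (+0.14275)² + (+0.33075)² + (+0.46875)² + (+0.08075)² + (−0.43825)² = 0.68812
Variance = 0.68812 / 7 = 0.09830
SE* = √0.09830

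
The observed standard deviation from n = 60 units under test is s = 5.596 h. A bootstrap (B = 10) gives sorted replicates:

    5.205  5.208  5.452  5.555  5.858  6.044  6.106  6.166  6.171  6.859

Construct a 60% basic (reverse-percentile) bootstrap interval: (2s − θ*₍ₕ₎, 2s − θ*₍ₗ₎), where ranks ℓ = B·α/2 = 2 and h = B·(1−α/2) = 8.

Percentile endpoints at ranks 2 and 8: θ*₍2₎ = 5.208, θ*₍8₎ = 6.166.
Basic interval reflects these around s:
  lower = 2 × 5.596 − 6.166 = 5.026
  upper = 2 × 5.596 − 5.208 = 5.984

(5.026, 5.984)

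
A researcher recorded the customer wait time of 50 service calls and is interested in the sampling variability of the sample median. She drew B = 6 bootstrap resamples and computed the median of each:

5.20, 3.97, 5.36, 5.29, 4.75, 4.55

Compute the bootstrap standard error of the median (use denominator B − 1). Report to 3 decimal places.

SE* = 0.539

Bootstrap SE is the standard deviation of the 6 replicate medians.
Mean of replicates: (5.20 + 3.97 + 5.36 + 5.29 + 4.75 + 4.55) / 6 = 29.1200 / 6 = 4.8533
Sum of squared deviations: (+0.3467)² + (−0.8833)² + (+0.5067)² + (+0.4367)² + (−0.1033)² + (−0.3033)² = 1.4505
Variance = 1.4505 / 5 = 0.2901
SE* = √0.2901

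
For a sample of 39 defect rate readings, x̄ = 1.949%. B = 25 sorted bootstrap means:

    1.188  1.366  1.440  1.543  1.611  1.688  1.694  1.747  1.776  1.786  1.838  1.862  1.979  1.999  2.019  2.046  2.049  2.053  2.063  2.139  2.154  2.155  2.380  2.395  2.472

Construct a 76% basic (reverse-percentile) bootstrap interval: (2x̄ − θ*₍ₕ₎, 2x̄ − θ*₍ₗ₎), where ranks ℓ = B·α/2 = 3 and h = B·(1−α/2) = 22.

Percentile endpoints at ranks 3 and 22: θ*₍3₎ = 1.440, θ*₍22₎ = 2.155.
Basic interval reflects these around x̄:
  lower = 2 × 1.949 − 2.155 = 1.743
  upper = 2 × 1.949 − 1.440 = 2.458

(1.743, 2.458)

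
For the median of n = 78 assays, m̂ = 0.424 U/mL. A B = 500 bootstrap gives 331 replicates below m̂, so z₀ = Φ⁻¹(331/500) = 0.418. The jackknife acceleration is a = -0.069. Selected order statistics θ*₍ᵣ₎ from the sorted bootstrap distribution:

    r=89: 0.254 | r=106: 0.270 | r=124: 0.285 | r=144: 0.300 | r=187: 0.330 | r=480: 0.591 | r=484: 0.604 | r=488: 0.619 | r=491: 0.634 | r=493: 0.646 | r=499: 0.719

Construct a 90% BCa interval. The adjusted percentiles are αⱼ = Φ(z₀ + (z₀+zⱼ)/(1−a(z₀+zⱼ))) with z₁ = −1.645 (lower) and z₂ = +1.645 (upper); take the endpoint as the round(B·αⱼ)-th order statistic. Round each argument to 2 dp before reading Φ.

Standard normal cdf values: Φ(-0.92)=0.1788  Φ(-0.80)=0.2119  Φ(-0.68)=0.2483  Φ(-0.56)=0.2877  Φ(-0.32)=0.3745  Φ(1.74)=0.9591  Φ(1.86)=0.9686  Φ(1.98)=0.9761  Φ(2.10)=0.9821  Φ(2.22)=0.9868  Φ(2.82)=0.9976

(0.254, 0.646)

Lower: z₀ + z₁ = 0.418 + (-1.645) = -1.227; 1 − a(z₀+z₁) = 1 − (-0.069)(-1.227) = 0.9153; argument = 0.418 + (-1.227)/0.9153 = -0.9225 → -0.92.
α₁ = Φ(-0.92) = 0.1788; rank = round(500 × 0.1788) = 89; θ*₍89₎ = 0.254.
Upper: z₀ + z₂ = 2.063; 1 − a(z₀+z₂) = 1.1423; argument = 2.2239 → 2.22; α₂ = 0.9868; rank = 493; θ*₍493₎ = 0.646.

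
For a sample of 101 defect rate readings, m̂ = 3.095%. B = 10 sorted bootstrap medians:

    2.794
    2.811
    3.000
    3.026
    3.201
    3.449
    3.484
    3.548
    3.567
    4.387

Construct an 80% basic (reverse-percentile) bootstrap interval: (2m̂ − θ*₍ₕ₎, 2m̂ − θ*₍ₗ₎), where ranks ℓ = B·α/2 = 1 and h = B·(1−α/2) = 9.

Percentile endpoints at ranks 1 and 9: θ*₍1₎ = 2.794, θ*₍9₎ = 3.567.
Basic interval reflects these around m̂:
  lower = 2 × 3.095 − 3.567 = 2.623
  upper = 2 × 3.095 − 2.794 = 3.396

(2.623, 3.396)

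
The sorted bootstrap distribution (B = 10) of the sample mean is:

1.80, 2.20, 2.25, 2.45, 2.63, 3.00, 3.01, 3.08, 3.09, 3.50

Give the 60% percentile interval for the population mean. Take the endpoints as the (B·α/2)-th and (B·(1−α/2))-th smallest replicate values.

α = 0.40; lower rank = 10 × 0.200 = 2; upper rank = 10 × 0.800 = 8.
The 2nd smallest replicate is 2.20; the 8th is 3.08.

(2.20, 3.08)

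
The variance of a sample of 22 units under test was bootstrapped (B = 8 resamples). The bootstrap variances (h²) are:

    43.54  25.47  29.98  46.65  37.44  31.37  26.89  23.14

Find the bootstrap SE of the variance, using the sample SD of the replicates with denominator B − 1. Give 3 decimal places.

SE* = 8.620

Bootstrap SE is the standard deviation of the 8 replicate variances.
Mean of replicates: (43.54 + 25.47 + 29.98 + 46.65 + 37.44 + 31.37 + 26.89 + 23.14) / 8 = 264.4800 / 8 = 33.0600
Sum of squared deviations: (+10.4800)² + (−7.5900)² + (−3.0800)² + (+13.5900)² + (+4.3800)² + (−1.6900)² + (−6.1700)² + (−9.9200)² = 520.1288
Variance = 520.1288 / 7 = 74.3041
SE* = √74.3041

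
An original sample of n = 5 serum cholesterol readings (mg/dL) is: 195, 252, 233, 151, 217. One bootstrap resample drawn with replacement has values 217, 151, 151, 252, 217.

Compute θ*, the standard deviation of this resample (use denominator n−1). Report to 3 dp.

Mean = 197.6000; sum of squared deviations = 8055.2000
s² = 8055.2000 / 4 = 2013.8000
s = √2013.8000 = 44.875

θ* = 44.875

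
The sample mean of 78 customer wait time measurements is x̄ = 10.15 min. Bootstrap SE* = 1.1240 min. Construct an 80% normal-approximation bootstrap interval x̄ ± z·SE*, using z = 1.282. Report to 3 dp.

(8.709, 11.591)

Margin = 1.282 × 1.1240 = 1.4410
Interval: 10.15 ± 1.4410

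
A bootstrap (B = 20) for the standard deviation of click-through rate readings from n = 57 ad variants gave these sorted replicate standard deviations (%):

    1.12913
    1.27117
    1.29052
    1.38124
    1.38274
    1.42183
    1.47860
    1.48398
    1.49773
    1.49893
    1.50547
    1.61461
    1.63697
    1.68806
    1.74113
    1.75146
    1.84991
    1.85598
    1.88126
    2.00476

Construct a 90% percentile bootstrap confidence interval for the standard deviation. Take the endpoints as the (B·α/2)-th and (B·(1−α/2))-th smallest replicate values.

(1.12913, 1.88126)

α = 0.10; lower rank = 20 × 0.050 = 1; upper rank = 20 × 0.950 = 19.
The 1st smallest replicate is 1.12913; the 19th is 1.88126.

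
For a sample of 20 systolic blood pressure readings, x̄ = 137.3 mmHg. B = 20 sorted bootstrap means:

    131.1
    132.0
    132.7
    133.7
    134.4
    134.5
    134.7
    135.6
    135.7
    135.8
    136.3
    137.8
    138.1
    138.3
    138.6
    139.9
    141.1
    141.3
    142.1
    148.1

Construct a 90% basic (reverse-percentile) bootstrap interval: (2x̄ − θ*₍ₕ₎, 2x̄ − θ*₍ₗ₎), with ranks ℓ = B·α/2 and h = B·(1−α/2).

Percentile endpoints at ranks 1 and 19: θ*₍1₎ = 131.1, θ*₍19₎ = 142.1.
Basic interval reflects these around x̄:
  lower = 2 × 137.3 − 142.1 = 132.5
  upper = 2 × 137.3 − 131.1 = 143.5

(132.5, 143.5)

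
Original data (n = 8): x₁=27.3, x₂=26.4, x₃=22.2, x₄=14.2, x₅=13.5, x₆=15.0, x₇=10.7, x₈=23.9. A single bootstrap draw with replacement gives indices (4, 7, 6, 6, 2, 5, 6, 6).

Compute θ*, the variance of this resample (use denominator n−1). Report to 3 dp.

θ* = 21.209

Resample values: 14.2, 10.7, 15.0, 15.0, 26.4, 13.5, 15.0, 15.0.
Mean = 15.6000; sum of squared deviations = 148.4600
s² = 148.4600 / 7 = 21.2086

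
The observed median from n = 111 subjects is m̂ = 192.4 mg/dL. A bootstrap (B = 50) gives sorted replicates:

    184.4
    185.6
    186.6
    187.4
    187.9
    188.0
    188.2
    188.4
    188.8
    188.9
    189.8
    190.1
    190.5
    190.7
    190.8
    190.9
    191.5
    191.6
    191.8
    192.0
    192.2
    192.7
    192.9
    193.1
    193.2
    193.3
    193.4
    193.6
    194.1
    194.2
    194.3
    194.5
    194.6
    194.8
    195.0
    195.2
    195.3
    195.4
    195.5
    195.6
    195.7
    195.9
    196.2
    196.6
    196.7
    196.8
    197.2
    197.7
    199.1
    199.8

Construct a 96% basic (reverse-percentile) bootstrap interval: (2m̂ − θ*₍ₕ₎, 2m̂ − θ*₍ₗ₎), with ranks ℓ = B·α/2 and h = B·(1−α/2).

(185.7, 200.4)

Percentile endpoints at ranks 1 and 49: θ*₍1₎ = 184.4, θ*₍49₎ = 199.1.
Basic interval reflects these around m̂:
  lower = 2 × 192.4 − 199.1 = 185.7
  upper = 2 × 192.4 − 184.4 = 200.4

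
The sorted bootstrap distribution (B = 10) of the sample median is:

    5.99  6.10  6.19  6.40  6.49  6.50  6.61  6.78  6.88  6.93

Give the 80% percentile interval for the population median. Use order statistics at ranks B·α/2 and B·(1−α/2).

α = 0.20; lower rank = 10 × 0.100 = 1; upper rank = 10 × 0.900 = 9.
The 1st smallest replicate is 5.99; the 9th is 6.88.

(5.99, 6.88)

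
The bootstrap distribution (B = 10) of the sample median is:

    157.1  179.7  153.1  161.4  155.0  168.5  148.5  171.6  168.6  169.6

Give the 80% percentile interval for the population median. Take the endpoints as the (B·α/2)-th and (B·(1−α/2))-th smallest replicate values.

Sorted replicates: 148.5, 153.1, 155.0, 157.1, 161.4, 168.5, 168.6, 169.6, 171.6, 179.7
α = 0.20; lower rank = 10 × 0.100 = 1; upper rank = 10 × 0.900 = 9.
The 1st smallest replicate is 148.5; the 9th is 171.6.

(148.5, 171.6)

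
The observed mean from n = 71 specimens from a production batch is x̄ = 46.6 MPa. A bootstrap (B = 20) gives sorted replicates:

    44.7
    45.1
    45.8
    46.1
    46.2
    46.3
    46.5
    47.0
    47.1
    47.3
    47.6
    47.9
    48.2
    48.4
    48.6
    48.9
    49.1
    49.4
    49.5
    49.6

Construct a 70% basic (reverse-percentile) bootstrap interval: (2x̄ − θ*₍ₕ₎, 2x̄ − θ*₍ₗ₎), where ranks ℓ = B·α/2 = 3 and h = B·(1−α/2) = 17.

Percentile endpoints at ranks 3 and 17: θ*₍3₎ = 45.8, θ*₍17₎ = 49.1.
Basic interval reflects these around x̄:
  lower = 2 × 46.6 − 49.1 = 44.1
  upper = 2 × 46.6 − 45.8 = 47.4

(44.1, 47.4)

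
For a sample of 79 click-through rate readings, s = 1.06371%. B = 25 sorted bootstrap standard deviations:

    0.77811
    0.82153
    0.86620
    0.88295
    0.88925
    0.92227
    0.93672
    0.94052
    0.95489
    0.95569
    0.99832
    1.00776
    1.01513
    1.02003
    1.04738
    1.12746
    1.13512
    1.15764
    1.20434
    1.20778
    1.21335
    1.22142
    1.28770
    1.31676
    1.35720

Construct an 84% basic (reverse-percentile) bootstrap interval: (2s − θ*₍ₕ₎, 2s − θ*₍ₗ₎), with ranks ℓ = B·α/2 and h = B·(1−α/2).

(0.83972, 1.30589)

Percentile endpoints at ranks 2 and 23: θ*₍2₎ = 0.82153, θ*₍23₎ = 1.28770.
Basic interval reflects these around s:
  lower = 2 × 1.06371 − 1.28770 = 0.83972
  upper = 2 × 1.06371 − 0.82153 = 1.30589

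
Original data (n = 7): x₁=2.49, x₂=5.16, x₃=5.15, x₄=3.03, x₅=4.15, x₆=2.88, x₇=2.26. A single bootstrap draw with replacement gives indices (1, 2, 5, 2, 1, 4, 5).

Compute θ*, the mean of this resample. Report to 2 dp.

Resample values: 2.49, 5.16, 4.15, 5.16, 2.49, 3.03, 4.15.
Mean = (2.49 + 5.16 + 4.15 + 5.16 + 2.49 + 3.03 + 4.15) / 7 = 26.630 / 7 = 3.80

θ* = 3.80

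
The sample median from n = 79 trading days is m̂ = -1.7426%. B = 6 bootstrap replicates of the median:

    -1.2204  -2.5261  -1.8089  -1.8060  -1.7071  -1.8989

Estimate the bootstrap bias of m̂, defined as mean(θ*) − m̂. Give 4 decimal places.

mean(θ*) = ((-1.2204) + (-2.5261) + (-1.8089) + (-1.8060) + (-1.7071) + (-1.8989)) / 6 = -1.82790
bias = -1.82790 − -1.7426

bias = −0.0853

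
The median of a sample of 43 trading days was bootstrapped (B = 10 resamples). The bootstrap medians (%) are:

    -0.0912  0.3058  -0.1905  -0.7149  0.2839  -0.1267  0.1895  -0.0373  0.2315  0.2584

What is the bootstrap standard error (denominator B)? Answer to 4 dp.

SE* = 0.3004

Bootstrap SE is the standard deviation of the 10 replicate medians.
Mean of replicates: ((-0.0912) + 0.3058 + (-0.1905) + (-0.7149) + 0.2839 + (-0.1267) + 0.1895 + (-0.0373) + 0.2315 + 0.2584) / 10 = 0.10850 / 10 = 0.01085
Sum of squared deviations: (−0.10205)² + (+0.29495)² + (−0.20135)² + (−0.72575)² + (+0.27305)² + (−0.13755)² + (+0.17865)² + (−0.04815)² + (+0.22065)² + (+0.24755)² = 0.90234
Variance = 0.90234 / 10 = 0.09023
SE* = √0.09023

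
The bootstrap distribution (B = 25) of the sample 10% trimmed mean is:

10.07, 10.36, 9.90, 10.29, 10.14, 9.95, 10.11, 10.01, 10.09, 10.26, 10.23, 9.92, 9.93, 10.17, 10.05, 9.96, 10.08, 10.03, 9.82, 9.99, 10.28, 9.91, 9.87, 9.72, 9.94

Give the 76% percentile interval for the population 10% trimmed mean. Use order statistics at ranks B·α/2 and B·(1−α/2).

(9.87, 10.26)

Sorted replicates: 9.72, 9.82, 9.87, 9.90, 9.91, 9.92, 9.93, 9.94, 9.95, 9.96, 9.99, 10.01, 10.03, 10.05, 10.07, 10.08, 10.09, 10.11, 10.14, 10.17, 10.23, 10.26, 10.28, 10.29, 10.36
α = 0.24; lower rank = 25 × 0.120 = 3; upper rank = 25 × 0.880 = 22.
The 3rd smallest replicate is 9.87; the 22nd is 10.26.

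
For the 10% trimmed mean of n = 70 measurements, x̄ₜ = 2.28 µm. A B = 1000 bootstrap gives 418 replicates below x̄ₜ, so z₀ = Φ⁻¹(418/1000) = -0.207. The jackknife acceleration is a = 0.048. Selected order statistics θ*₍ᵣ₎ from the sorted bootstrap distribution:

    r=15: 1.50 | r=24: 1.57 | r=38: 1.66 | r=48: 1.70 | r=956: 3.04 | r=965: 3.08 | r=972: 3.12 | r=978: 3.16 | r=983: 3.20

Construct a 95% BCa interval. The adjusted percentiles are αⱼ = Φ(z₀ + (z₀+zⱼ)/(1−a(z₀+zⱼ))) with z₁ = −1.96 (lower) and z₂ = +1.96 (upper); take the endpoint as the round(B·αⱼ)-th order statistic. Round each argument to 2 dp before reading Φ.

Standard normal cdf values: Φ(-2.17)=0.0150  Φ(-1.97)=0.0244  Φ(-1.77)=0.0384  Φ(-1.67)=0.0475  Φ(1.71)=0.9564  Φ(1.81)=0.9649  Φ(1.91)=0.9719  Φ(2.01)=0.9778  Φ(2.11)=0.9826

Lower: z₀ + z₁ = -0.207 + (-1.960) = -2.167; 1 − a(z₀+z₁) = 1 − (0.048)(-2.167) = 1.1040; argument = -0.207 + (-2.167)/1.1040 = -2.1698 → -2.17.
α₁ = Φ(-2.17) = 0.0150; rank = round(1000 × 0.0150) = 15; θ*₍15₎ = 1.50.
Upper: z₀ + z₂ = 1.753; 1 − a(z₀+z₂) = 0.9159; argument = 1.7071 → 1.71; α₂ = 0.9564; rank = 956; θ*₍956₎ = 3.04.

(1.50, 3.04)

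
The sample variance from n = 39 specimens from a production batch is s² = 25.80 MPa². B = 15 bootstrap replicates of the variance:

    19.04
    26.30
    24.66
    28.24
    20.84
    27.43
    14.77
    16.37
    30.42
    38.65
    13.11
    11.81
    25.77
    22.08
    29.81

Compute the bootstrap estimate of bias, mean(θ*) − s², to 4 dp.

mean(θ*) = (19.04 + 26.30 + 24.66 + 28.24 + 20.84 + 27.43 + 14.77 + 16.37 + 30.42 + 38.65 + 13.11 + 11.81 + 25.77 + 22.08 + 29.81) / 15 = 23.28667
bias = 23.28667 − 25.80

bias = −2.5133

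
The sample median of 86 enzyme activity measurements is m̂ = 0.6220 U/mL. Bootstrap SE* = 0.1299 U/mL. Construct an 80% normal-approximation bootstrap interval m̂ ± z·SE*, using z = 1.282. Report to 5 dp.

(0.45547, 0.78853)

Margin = 1.282 × 0.1299 = 0.166532
Interval: 0.6220 ± 0.166532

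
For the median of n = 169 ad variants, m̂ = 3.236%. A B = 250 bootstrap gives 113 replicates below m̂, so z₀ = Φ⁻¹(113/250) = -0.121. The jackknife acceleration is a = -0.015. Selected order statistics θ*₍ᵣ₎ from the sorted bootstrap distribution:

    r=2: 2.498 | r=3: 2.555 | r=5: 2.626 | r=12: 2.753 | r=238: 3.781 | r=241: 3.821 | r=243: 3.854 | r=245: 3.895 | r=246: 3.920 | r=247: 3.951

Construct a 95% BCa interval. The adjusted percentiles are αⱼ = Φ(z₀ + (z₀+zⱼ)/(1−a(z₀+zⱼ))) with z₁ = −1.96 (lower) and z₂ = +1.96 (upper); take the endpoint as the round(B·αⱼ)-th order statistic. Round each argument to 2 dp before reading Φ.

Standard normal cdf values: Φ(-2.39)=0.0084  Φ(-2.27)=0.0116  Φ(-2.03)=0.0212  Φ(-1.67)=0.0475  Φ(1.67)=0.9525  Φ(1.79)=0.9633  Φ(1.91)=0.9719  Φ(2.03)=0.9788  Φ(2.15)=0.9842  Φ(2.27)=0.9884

(2.555, 3.781)

Lower: z₀ + z₁ = -0.121 + (-1.960) = -2.081; 1 − a(z₀+z₁) = 1 − (-0.015)(-2.081) = 0.9688; argument = -0.121 + (-2.081)/0.9688 = -2.2691 → -2.27.
α₁ = Φ(-2.27) = 0.0116; rank = round(250 × 0.0116) = 3; θ*₍3₎ = 2.555.
Upper: z₀ + z₂ = 1.839; 1 − a(z₀+z₂) = 1.0276; argument = 1.6686 → 1.67; α₂ = 0.9525; rank = 238; θ*₍238₎ = 3.781.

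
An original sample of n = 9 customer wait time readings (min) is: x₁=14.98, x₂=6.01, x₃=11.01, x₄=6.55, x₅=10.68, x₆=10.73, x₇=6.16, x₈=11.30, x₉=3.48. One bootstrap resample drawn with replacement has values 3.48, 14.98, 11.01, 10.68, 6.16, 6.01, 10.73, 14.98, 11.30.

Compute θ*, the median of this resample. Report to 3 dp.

Sorted: 3.48, 6.01, 6.16, 10.68, 10.73, 11.01, 11.30, 14.98, 14.98
Median = middle value = 10.730

θ* = 10.730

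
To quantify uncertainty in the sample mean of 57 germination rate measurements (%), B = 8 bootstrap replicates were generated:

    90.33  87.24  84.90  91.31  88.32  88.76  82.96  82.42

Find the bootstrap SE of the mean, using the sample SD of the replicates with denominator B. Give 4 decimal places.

Bootstrap SE is the standard deviation of the 8 replicate means.
Mean of replicates: (90.33 + 87.24 + 84.90 + 91.31 + 88.32 + 88.76 + 82.96 + 82.42) / 8 = 696.24000 / 8 = 87.03000
Sum of squared deviations: (+3.30000)² + (+0.21000)² + (−2.13000)² + (+4.28000)² + (+1.29000)² + (+1.73000)² + (−4.07000)² + (−4.61000)² = 76.26340
Variance = 76.26340 / 8 = 9.53293
SE* = √9.53293

SE* = 3.0875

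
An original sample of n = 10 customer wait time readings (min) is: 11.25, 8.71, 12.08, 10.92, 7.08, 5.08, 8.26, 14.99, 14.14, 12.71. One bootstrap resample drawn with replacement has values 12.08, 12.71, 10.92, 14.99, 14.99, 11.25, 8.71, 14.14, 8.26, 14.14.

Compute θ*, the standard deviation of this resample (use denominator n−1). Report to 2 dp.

θ* = 2.44

Mean = 12.2190; sum of squared deviations = 53.6109
s² = 53.6109 / 9 = 5.9568
s = √5.9568 = 2.44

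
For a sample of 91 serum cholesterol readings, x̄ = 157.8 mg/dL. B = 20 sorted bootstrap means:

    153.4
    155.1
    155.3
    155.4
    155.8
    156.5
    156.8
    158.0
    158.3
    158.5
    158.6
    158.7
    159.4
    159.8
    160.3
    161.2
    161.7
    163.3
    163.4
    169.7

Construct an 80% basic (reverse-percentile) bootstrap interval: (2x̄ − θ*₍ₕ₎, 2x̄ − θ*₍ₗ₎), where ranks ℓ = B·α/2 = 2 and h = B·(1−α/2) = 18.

Percentile endpoints at ranks 2 and 18: θ*₍2₎ = 155.1, θ*₍18₎ = 163.3.
Basic interval reflects these around x̄:
  lower = 2 × 157.8 − 163.3 = 152.3
  upper = 2 × 157.8 − 155.1 = 160.5

(152.3, 160.5)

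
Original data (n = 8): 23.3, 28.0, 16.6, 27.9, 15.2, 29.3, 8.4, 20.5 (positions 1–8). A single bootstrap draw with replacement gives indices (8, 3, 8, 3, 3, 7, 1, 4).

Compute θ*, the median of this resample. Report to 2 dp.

θ* = 18.55

Resample values: 20.5, 16.6, 20.5, 16.6, 16.6, 8.4, 23.3, 27.9.
Sorted: 8.4, 16.6, 16.6, 16.6, 20.5, 20.5, 23.3, 27.9
Median = average of the two middle values = 18.55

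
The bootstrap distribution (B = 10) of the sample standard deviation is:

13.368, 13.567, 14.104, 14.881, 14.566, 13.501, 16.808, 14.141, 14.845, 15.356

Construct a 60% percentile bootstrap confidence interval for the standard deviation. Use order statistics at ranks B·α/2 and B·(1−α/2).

(13.501, 14.881)

Sorted replicates: 13.368, 13.501, 13.567, 14.104, 14.141, 14.566, 14.845, 14.881, 15.356, 16.808
α = 0.40; lower rank = 10 × 0.200 = 2; upper rank = 10 × 0.800 = 8.
The 2nd smallest replicate is 13.501; the 8th is 14.881.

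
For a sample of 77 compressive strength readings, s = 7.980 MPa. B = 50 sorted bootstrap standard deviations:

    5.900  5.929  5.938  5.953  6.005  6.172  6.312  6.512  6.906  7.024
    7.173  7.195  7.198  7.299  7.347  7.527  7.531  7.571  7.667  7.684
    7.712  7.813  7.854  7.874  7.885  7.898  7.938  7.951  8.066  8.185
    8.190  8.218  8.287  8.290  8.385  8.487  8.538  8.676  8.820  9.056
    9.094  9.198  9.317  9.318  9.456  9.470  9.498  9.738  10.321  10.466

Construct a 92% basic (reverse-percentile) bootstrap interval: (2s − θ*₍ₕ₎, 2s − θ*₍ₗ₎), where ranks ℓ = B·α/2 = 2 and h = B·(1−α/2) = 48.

(6.222, 10.031)

Percentile endpoints at ranks 2 and 48: θ*₍2₎ = 5.929, θ*₍48₎ = 9.738.
Basic interval reflects these around s:
  lower = 2 × 7.980 − 9.738 = 6.222
  upper = 2 × 7.980 − 5.929 = 10.031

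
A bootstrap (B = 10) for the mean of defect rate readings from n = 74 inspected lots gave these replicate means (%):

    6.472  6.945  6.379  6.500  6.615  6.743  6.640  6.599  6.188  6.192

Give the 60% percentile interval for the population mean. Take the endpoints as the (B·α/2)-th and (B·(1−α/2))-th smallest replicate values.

(6.192, 6.640)

Sorted replicates: 6.188, 6.192, 6.379, 6.472, 6.500, 6.599, 6.615, 6.640, 6.743, 6.945
α = 0.40; lower rank = 10 × 0.200 = 2; upper rank = 10 × 0.800 = 8.
The 2nd smallest replicate is 6.192; the 8th is 6.640.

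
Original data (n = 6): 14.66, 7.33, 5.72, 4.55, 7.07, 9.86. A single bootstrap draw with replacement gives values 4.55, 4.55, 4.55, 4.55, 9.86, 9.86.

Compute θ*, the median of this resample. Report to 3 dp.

θ* = 4.550

Sorted: 4.55, 4.55, 4.55, 4.55, 9.86, 9.86
Median = average of the two middle values = 4.550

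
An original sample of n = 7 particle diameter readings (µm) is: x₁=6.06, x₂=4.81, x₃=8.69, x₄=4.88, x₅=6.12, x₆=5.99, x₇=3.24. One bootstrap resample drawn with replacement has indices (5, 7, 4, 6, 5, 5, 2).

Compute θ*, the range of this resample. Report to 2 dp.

θ* = 2.88

Resample values: 6.12, 3.24, 4.88, 5.99, 6.12, 6.12, 4.81.
Range = 6.12 − 3.24 = 2.88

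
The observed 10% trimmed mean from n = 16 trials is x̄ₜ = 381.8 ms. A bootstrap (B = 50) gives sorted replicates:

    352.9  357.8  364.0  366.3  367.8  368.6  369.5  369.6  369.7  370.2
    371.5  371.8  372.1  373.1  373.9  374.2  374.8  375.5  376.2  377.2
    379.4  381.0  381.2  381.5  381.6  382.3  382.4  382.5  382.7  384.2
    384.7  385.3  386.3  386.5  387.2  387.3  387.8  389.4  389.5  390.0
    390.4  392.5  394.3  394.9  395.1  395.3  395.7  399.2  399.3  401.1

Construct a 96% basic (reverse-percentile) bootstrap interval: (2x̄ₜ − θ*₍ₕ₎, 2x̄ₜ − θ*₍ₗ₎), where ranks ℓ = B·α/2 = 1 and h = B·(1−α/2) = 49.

Percentile endpoints at ranks 1 and 49: θ*₍1₎ = 352.9, θ*₍49₎ = 399.3.
Basic interval reflects these around x̄ₜ:
  lower = 2 × 381.8 − 399.3 = 364.3
  upper = 2 × 381.8 − 352.9 = 410.7

(364.3, 410.7)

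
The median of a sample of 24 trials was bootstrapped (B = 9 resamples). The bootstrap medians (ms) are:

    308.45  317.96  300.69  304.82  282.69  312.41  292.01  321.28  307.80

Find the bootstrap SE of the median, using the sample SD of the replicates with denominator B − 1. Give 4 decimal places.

SE* = 12.2048

Bootstrap SE is the standard deviation of the 9 replicate medians.
Mean of replicates: (308.45 + 317.96 + 300.69 + 304.82 + 282.69 + 312.41 + 292.01 + 321.28 + 307.80) / 9 = 2748.11000 / 9 = 305.34556
Sum of squared deviations: (+3.10444)² + (+12.61444)² + (−4.65556)² + (−0.52556)² + (−22.65556)² + (+7.06444)² + (−13.33556)² + (+15.93444)² + (+2.45444)² = 1191.66062
Variance = 1191.66062 / 8 = 148.95758
SE* = √148.95758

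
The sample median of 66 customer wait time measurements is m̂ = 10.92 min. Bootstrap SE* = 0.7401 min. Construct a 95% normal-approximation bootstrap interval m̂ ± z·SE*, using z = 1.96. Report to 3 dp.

Margin = 1.96 × 0.7401 = 1.4506
Interval: 10.92 ± 1.4506

(9.469, 12.371)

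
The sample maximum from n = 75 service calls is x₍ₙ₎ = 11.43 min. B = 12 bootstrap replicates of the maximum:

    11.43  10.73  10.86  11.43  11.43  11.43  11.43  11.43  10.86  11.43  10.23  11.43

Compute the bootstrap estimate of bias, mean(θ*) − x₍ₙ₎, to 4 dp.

bias = −0.2533

mean(θ*) = (11.43 + 10.73 + 10.86 + 11.43 + 11.43 + 11.43 + 11.43 + 11.43 + 10.86 + 11.43 + 10.23 + 11.43) / 12 = 11.17667
bias = 11.17667 − 11.43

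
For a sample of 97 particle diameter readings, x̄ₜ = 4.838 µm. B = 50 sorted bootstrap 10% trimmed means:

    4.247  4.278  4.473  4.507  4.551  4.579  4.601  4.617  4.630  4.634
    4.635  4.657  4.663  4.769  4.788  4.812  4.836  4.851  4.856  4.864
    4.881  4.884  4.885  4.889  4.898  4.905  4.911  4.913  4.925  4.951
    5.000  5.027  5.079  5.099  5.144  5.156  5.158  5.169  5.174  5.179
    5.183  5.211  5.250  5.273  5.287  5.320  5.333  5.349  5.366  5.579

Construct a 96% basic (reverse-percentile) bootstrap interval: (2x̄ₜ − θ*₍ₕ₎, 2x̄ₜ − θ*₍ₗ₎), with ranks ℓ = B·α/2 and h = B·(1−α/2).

(4.310, 5.429)

Percentile endpoints at ranks 1 and 49: θ*₍1₎ = 4.247, θ*₍49₎ = 5.366.
Basic interval reflects these around x̄ₜ:
  lower = 2 × 4.838 − 5.366 = 4.310
  upper = 2 × 4.838 − 4.247 = 5.429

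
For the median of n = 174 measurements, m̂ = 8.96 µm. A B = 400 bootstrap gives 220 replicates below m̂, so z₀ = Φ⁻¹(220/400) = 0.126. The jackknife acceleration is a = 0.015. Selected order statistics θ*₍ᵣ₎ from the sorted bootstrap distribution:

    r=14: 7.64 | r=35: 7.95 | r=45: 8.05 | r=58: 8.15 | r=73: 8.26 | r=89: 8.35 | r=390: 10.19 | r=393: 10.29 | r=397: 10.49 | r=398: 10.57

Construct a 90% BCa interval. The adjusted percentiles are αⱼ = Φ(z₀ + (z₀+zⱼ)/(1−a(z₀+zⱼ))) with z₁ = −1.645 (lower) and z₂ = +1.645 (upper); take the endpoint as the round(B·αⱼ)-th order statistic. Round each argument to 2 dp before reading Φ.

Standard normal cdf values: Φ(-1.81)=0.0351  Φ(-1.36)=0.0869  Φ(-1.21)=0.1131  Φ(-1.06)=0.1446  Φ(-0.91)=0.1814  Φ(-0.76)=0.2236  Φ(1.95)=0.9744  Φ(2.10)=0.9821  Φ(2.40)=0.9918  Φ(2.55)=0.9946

(7.95, 10.19)

Lower: z₀ + z₁ = 0.126 + (-1.645) = -1.519; 1 − a(z₀+z₁) = 1 − (0.015)(-1.519) = 1.0228; argument = 0.126 + (-1.519)/1.0228 = -1.3592 → -1.36.
α₁ = Φ(-1.36) = 0.0869; rank = round(400 × 0.0869) = 35; θ*₍35₎ = 7.95.
Upper: z₀ + z₂ = 1.771; 1 − a(z₀+z₂) = 0.9734; argument = 1.9453 → 1.95; α₂ = 0.9744; rank = 390; θ*₍390₎ = 10.19.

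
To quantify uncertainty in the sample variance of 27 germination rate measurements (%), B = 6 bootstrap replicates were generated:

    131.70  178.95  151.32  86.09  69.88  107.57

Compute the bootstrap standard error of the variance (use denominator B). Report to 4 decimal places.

SE* = 37.4261

Bootstrap SE is the standard deviation of the 6 replicate variances.
Mean of replicates: (131.70 + 178.95 + 151.32 + 86.09 + 69.88 + 107.57) / 6 = 725.51000 / 6 = 120.91833
Sum of squared deviations: (+10.78167)² + (+58.03167)² + (+30.40167)² + (−34.82833)² + (−51.03833)² + (−13.34833)² = 8404.28228
Variance = 8404.28228 / 6 = 1400.71371
SE* = √1400.71371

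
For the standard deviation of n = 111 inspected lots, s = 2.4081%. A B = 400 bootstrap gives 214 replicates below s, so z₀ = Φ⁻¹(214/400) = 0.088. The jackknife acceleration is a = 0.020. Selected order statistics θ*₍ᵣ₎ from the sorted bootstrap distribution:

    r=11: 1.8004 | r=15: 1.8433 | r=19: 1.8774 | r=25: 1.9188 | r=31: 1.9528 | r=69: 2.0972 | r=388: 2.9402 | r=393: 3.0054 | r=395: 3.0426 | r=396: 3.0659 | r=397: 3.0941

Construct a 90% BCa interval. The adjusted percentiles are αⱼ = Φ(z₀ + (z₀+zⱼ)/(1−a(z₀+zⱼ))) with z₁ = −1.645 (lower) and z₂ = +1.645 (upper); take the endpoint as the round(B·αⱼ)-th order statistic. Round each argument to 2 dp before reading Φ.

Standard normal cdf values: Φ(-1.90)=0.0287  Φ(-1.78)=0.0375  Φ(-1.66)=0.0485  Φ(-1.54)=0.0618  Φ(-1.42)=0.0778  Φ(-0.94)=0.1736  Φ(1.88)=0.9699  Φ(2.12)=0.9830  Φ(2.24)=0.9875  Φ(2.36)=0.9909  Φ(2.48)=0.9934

Lower: z₀ + z₁ = 0.088 + (-1.645) = -1.557; 1 − a(z₀+z₁) = 1 − (0.020)(-1.557) = 1.0311; argument = 0.088 + (-1.557)/1.0311 = -1.4220 → -1.42.
α₁ = Φ(-1.42) = 0.0778; rank = round(400 × 0.0778) = 31; θ*₍31₎ = 1.9528.
Upper: z₀ + z₂ = 1.733; 1 − a(z₀+z₂) = 0.9653; argument = 1.8832 → 1.88; α₂ = 0.9699; rank = 388; θ*₍388₎ = 2.9402.

(1.9528, 2.9402)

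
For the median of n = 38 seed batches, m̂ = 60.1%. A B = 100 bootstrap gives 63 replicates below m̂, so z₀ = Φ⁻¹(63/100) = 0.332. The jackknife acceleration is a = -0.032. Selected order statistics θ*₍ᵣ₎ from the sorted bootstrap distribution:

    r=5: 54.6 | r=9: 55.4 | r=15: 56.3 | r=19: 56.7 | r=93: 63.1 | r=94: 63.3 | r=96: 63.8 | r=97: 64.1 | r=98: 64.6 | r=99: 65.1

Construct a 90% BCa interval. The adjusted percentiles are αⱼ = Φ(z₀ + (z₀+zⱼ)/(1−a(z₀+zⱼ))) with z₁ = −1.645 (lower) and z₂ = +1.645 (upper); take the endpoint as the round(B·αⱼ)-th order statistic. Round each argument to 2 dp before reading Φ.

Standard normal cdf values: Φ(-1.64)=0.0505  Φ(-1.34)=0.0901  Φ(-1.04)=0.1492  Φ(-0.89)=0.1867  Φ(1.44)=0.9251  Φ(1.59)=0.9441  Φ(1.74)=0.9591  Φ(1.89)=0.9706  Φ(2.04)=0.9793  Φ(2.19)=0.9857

Lower: z₀ + z₁ = 0.332 + (-1.645) = -1.313; 1 − a(z₀+z₁) = 1 − (-0.032)(-1.313) = 0.9580; argument = 0.332 + (-1.313)/0.9580 = -1.0386 → -1.04.
α₁ = Φ(-1.04) = 0.1492; rank = round(100 × 0.1492) = 15; θ*₍15₎ = 56.3.
Upper: z₀ + z₂ = 1.977; 1 − a(z₀+z₂) = 1.0633; argument = 2.1914 → 2.19; α₂ = 0.9857; rank = 99; θ*₍99₎ = 65.1.

(56.3, 65.1)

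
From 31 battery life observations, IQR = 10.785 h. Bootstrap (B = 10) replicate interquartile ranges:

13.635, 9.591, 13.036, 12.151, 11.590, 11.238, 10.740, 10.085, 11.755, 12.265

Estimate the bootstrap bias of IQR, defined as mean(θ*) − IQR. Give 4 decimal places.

mean(θ*) = (13.635 + 9.591 + 13.036 + 12.151 + 11.590 + 11.238 + 10.740 + 10.085 + 11.755 + 12.265) / 10 = 11.60860
bias = 11.60860 − 10.785

bias = +0.8236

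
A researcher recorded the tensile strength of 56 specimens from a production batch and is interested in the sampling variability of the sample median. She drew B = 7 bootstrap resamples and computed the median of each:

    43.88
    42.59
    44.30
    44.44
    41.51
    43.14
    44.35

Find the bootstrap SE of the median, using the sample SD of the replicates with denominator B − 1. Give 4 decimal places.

Bootstrap SE is the standard deviation of the 7 replicate medians.
Mean of replicates: (43.88 + 42.59 + 44.30 + 44.44 + 41.51 + 43.14 + 44.35) / 7 = 304.21000 / 7 = 43.45857
Sum of squared deviations: (+0.42143)² + (−0.86857)² + (+0.84143)² + (+0.98143)² + (−1.94857)² + (−0.31857)² + (+0.89143)² = 7.29629
Variance = 7.29629 / 6 = 1.21605
SE* = √1.21605

SE* = 1.1027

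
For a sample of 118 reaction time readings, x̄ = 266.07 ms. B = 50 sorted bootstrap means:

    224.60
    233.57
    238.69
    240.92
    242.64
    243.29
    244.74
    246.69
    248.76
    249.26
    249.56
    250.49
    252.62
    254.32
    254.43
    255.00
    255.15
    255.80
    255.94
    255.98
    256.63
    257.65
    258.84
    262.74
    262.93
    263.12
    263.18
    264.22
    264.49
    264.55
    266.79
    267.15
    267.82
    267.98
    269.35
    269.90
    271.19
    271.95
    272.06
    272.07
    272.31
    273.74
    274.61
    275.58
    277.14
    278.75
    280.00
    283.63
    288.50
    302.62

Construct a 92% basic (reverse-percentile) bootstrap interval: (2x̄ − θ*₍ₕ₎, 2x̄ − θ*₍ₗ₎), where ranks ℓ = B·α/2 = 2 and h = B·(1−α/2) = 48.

Percentile endpoints at ranks 2 and 48: θ*₍2₎ = 233.57, θ*₍48₎ = 283.63.
Basic interval reflects these around x̄:
  lower = 2 × 266.07 − 283.63 = 248.51
  upper = 2 × 266.07 − 233.57 = 298.57

(248.51, 298.57)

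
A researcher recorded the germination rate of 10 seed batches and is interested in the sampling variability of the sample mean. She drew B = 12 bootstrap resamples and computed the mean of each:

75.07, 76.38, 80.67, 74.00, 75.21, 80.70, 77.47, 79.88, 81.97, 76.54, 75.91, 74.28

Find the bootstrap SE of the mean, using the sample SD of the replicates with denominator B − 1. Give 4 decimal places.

SE* = 2.7650

Bootstrap SE is the standard deviation of the 12 replicate means.
Mean of replicates: (75.07 + 76.38 + 80.67 + 74.00 + 75.21 + 80.70 + 77.47 + 79.88 + 81.97 + 76.54 + 75.91 + 74.28) / 12 = 928.08000 / 12 = 77.34000
Sum of squared deviations: (−2.27000)² + (−0.96000)² + (+3.33000)² + (−3.34000)² + (−2.13000)² + (+3.36000)² + (+0.13000)² + (+2.54000)² + (+4.63000)² + (−0.80000)² + (−1.43000)² + (−3.06000)² = 84.09940
Variance = 84.09940 / 11 = 7.64540
SE* = √7.64540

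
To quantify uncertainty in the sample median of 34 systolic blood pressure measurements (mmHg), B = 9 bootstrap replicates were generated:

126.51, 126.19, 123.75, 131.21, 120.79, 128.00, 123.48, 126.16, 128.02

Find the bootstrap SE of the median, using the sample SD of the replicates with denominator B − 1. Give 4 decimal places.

SE* = 3.0435

Bootstrap SE is the standard deviation of the 9 replicate medians.
Mean of replicates: (126.51 + 126.19 + 123.75 + 131.21 + 120.79 + 128.00 + 123.48 + 126.16 + 128.02) / 9 = 1134.11000 / 9 = 126.01222
Sum of squared deviations: (+0.49778)² + (+0.17778)² + (−2.26222)² + (+5.19778)² + (−5.22222)² + (+1.98778)² + (−2.53222)² + (+0.14778)² + (+2.00778)² = 74.10196
Variance = 74.10196 / 8 = 9.26274
SE* = √9.26274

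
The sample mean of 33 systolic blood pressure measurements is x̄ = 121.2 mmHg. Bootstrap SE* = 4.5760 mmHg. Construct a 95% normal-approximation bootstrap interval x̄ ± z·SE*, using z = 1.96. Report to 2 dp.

Margin = 1.96 × 4.5760 = 8.969
Interval: 121.2 ± 8.969

(112.23, 130.17)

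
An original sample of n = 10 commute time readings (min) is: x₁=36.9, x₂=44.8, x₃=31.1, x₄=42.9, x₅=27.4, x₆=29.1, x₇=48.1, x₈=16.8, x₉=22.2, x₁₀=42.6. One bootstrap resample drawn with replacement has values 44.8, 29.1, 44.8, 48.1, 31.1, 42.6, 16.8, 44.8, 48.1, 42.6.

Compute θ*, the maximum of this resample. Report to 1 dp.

θ* = 48.1

Maximum = 48.1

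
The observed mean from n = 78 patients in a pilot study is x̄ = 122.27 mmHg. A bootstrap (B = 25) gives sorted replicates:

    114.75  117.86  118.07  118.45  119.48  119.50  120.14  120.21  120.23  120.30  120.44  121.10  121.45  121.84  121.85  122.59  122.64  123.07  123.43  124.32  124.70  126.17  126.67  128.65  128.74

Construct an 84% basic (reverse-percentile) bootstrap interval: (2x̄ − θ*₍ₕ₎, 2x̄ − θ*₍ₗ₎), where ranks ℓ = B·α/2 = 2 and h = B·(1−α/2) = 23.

(117.87, 126.68)

Percentile endpoints at ranks 2 and 23: θ*₍2₎ = 117.86, θ*₍23₎ = 126.67.
Basic interval reflects these around x̄:
  lower = 2 × 122.27 − 126.67 = 117.87
  upper = 2 × 122.27 − 117.86 = 126.68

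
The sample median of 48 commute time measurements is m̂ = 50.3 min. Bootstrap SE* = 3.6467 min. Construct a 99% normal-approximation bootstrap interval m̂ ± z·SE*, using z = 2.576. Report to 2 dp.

Margin = 2.576 × 3.6467 = 9.394
Interval: 50.3 ± 9.394

(40.91, 59.69)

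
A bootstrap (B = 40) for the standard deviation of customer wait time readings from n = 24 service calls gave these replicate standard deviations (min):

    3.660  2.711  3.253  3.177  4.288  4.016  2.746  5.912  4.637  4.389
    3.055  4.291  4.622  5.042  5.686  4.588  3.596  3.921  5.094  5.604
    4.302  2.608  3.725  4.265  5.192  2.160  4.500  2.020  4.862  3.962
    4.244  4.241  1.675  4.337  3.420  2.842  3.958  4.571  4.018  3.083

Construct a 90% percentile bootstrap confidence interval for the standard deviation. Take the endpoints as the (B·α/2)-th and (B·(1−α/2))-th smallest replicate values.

Sorted replicates: 1.675, 2.020, 2.160, 2.608, 2.711, 2.746, 2.842, 3.055, 3.083, 3.177, 3.253, 3.420, 3.596, 3.660, 3.725, 3.921, 3.958, 3.962, 4.016, 4.018, 4.241, 4.244, 4.265, 4.288, 4.291, 4.302, 4.337, 4.389, 4.500, 4.571, 4.588, 4.622, 4.637, 4.862, 5.042, 5.094, 5.192, 5.604, 5.686, 5.912
α = 0.10; lower rank = 40 × 0.050 = 2; upper rank = 40 × 0.950 = 38.
The 2nd smallest replicate is 2.020; the 38th is 5.604.

(2.020, 5.604)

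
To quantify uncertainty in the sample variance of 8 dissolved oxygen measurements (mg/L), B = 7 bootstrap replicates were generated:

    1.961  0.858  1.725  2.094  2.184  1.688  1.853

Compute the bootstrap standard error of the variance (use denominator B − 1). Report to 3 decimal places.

Bootstrap SE is the standard deviation of the 7 replicate variances.
Mean of replicates: (1.961 + 0.858 + 1.725 + 2.094 + 2.184 + 1.688 + 1.853) / 7 = 12.3630 / 7 = 1.7661
Sum of squared deviations: (+0.1949)² + (−0.9081)² + (−0.0411)² + (+0.3279)² + (+0.4179)² + (−0.0781)² + (+0.0869)² = 1.1601
Variance = 1.1601 / 6 = 0.1934
SE* = √0.1934

SE* = 0.440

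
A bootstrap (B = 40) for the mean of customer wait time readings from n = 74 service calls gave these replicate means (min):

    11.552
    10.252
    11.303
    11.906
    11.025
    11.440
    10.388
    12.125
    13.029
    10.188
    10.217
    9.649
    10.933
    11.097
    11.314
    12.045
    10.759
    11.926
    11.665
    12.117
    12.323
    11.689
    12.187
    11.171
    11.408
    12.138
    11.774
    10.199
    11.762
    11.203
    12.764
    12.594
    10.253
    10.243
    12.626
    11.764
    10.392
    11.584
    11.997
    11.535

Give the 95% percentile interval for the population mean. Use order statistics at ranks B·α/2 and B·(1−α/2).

Sorted replicates: 9.649, 10.188, 10.199, 10.217, 10.243, 10.252, 10.253, 10.388, 10.392, 10.759, 10.933, 11.025, 11.097, 11.171, 11.203, 11.303, 11.314, 11.408, 11.440, 11.535, 11.552, 11.584, 11.665, 11.689, 11.762, 11.764, 11.774, 11.906, 11.926, 11.997, 12.045, 12.117, 12.125, 12.138, 12.187, 12.323, 12.594, 12.626, 12.764, 13.029
α = 0.05; lower rank = 40 × 0.025 = 1; upper rank = 40 × 0.975 = 39.
The 1st smallest replicate is 9.649; the 39th is 12.764.

(9.649, 12.764)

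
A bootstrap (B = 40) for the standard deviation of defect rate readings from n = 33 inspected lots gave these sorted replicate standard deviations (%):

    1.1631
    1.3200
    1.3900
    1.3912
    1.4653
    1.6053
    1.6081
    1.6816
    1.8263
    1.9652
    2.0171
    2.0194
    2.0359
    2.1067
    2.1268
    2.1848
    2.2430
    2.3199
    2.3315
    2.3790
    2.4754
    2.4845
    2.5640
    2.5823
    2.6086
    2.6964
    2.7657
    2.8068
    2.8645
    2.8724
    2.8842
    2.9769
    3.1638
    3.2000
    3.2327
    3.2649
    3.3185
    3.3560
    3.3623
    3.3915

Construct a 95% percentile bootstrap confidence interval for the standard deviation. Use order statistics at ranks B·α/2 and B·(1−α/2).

α = 0.05; lower rank = 40 × 0.025 = 1; upper rank = 40 × 0.975 = 39.
The 1st smallest replicate is 1.1631; the 39th is 3.3623.

(1.1631, 3.3623)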